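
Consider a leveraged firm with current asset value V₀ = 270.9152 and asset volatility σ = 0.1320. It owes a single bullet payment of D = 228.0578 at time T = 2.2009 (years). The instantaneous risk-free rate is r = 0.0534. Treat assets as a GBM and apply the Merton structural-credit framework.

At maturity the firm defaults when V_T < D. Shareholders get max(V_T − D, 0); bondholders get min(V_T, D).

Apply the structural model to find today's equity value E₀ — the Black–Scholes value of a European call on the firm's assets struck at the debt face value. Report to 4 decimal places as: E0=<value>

E0=69.5497

Work the structural quantities from V₀ = 270.9152 against face 228.0578:
d₁ = [ln(V₀/D) + (r + σ²/2)T] / (σ√T)
   = [ln(270.9152/228.0578) + (0.0534 + 0.5·0.1320²)·2.2009] / (0.1320·√2.2009)
   = [0.172207 + 0.136702] / 0.195828 = 1.577453
d₂ = d₁ − σ√T = 1.577453 − 0.195828 = 1.381626
N(d₁) = 0.942654,  N(d₂) = 0.916457,  e^(−rT) = 0.889116
E₀ = V₀·N(d₁) − D·e^(−rT)·N(d₂)
   = 270.9152·0.942654 − 228.0578·0.889116·0.916457 = 69.549720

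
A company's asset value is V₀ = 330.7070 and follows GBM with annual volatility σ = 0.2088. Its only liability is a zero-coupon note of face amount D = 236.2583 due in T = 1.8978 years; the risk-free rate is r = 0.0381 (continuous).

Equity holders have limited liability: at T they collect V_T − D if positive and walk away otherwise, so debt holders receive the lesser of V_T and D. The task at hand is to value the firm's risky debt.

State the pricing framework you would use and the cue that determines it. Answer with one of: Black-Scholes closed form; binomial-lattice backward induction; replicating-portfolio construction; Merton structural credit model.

framework: Merton structural credit model

Key observation: the asked-for credit quantity lives on the firm's capital structure — asset value, asset volatility, debt face 236.2583 — which is the structural model's domain.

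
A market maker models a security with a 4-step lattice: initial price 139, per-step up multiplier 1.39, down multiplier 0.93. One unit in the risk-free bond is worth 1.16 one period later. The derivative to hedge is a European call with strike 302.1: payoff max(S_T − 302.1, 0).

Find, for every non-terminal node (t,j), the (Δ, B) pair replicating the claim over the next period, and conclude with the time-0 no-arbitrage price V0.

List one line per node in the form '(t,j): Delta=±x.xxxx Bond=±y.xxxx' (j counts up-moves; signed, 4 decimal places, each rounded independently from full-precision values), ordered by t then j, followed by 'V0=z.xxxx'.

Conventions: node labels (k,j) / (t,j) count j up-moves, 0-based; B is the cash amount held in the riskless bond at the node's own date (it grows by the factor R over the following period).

Since d<R<u, set p* = (R−d)/(u−d) = 0.5000; price each node as the discounted p*-expectation of its children.
At maturity the claim pays: V(4,0)=0.0000, V(4,1)=0.0000, V(4,2)=0.0000, V(4,3)=45.0700, V(4,4)=216.7884
Node (3,0) S=111.8056: V=(p*·0.0000+(1−p*)·0.0000)/1.16=0.0000; Δ=(0.0000−0.0000)/(155.4098−103.9792)=0.0000; B=V−Δ·S=0.0000
Node (3,1) S=167.1073: V=(p*·0.0000+(1−p*)·0.0000)/1.16=0.0000; Δ=(0.0000−0.0000)/(232.2792−155.4098)=0.0000; B=V−Δ·S=0.0000
Node (3,2) S=249.7626: V=(p*·45.0700+(1−p*)·0.0000)/1.16=19.4267; Δ=(45.0700−0.0000)/(347.1700−232.2792)=0.3923; B=V−Δ·S=-78.5515
Node (3,3) S=373.3010: V=(p*·216.7884+(1−p*)·45.0700)/1.16=112.8700; Δ=(216.7884−45.0700)/(518.8884−347.1700)=1.0000; B=V−Δ·S=-260.4310
Node (2,0) S=120.2211: V=(p*·0.0000+(1−p*)·0.0000)/1.16=0.0000; Δ=(0.0000−0.0000)/(167.1073−111.8056)=0.0000; B=V−Δ·S=0.0000
Node (2,1) S=179.6853: V=(p*·19.4267+(1−p*)·0.0000)/1.16=8.3736; Δ=(19.4267−0.0000)/(249.7626−167.1073)=0.2350; B=V−Δ·S=-33.8584
Node (2,2) S=268.5619: V=(p*·112.8700+(1−p*)·19.4267)/1.16=57.0244; Δ=(112.8700−19.4267)/(373.3010−249.7626)=0.7564; B=V−Δ·S=-146.1132
Node (1,0) S=129.2700: V=(p*·8.3736+(1−p*)·0.0000)/1.16=3.6093; Δ=(8.3736−0.0000)/(179.6853−120.2211)=0.1408; B=V−Δ·S=-14.5941
Node (1,1) S=193.2100: V=(p*·57.0244+(1−p*)·8.3736)/1.16=28.1888; Δ=(57.0244−8.3736)/(268.5619−179.6853)=0.5474; B=V−Δ·S=-77.5739
Node (0,0) S=139.0000: V=(p*·28.1888+(1−p*)·3.6093)/1.16=13.7061; Δ=(28.1888−3.6093)/(193.2100−129.2700)=0.3844; B=V−Δ·S=-39.7276
As a check, the time-0 holding Δ(0,0)·S0 + B(0,0) comes to 13.7061 — exactly V0.

(0,0): Delta=0.3844 Bond=-39.7276
(1,0): Delta=0.1408 Bond=-14.5941
(1,1): Delta=0.5474 Bond=-77.5739
(2,0): Delta=0.0000 Bond=0.0000
(2,1): Delta=0.2350 Bond=-33.8584
(2,2): Delta=0.7564 Bond=-146.1132
(3,0): Delta=0.0000 Bond=0.0000
(3,1): Delta=0.0000 Bond=0.0000
(3,2): Delta=0.3923 Bond=-78.5515
(3,3): Delta=1.0000 Bond=-260.4310
V0=13.7061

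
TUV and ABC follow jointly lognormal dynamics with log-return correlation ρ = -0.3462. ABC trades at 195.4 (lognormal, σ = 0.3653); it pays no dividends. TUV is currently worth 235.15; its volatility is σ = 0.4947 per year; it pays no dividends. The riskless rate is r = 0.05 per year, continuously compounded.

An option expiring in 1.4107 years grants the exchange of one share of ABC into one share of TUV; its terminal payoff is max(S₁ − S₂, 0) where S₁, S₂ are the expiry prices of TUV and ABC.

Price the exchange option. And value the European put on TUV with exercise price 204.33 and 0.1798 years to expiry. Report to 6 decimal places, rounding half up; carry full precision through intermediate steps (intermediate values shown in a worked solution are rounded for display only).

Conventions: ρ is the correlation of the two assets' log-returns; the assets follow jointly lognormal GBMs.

σ_eff = √(σ₁² + σ₂² − 2ρσ₁σ₂) = √(0.4947² + 0.3653² − 2·-0.3462·0.4947·0.3653) = 0.709435
d₁ = (ln(S₁/S₂) + (q₂ − q₁ + σ_eff²/2)T) / (σ_eff√T) = (ln(235.15/195.4) + (0.0 − 0.0 + 0.251649)·1.4107) / 0.842617 = 0.641070
d₂ = d₁ − σ_eff√T = 0.641070 − 0.842617 = -0.201547
N(d₁) = 0.739261,  N(d₂) = 0.420136
V = S₁·e^{−q₁T}·N(d₁) − S₂·e^{−q₂T}·N(d₂) = 173.837324 − 82.094481 = 91.742842
[vanilla: TUV put K=204.33]
σ√T = 0.4947·√0.1798 = 0.209767
d₁ = (ln(S/K) + (r+σ²/2)T) / (σ√T) = (ln(235.15/204.33) + (0.05+0.4947²/2)·0.1798) / 0.209767 = (0.140487 + 0.030991) / 0.209767 = 0.817471
d₂ = d₁ − σ√T = 0.817471 − 0.209767 = 0.607704
e^{−rT} = 0.991050
N(−d₁) = 0.206830,  N(−d₂) = 0.271692
price = K·e^{−rT}·N(−d₂) − S·N(−d₁) = 55.017935 − 48.635977 = 6.381958

exchange price = 91.742842
price(TUV put K=204.33) = 6.381958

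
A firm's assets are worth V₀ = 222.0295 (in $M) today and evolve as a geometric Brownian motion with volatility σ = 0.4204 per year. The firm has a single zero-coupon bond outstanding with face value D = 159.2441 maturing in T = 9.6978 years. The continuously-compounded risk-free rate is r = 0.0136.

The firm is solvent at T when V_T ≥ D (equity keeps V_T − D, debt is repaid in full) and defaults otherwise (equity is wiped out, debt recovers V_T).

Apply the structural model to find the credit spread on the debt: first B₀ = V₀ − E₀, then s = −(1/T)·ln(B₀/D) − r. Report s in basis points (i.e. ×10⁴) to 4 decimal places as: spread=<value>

Equity is a call on the firm's assets struck at D = 159.2441:
d₁ = [ln(V₀/D) + (r + σ²/2)T] / (σ√T)
   = [ln(222.0295/159.2441) + (0.0136 + 0.5·0.4204²)·9.6978] / (0.4204·√9.6978)
   = [0.332372 + 0.988866] / 1.309180 = 1.009210
d₂ = d₁ − σ√T = 1.009210 − 1.309180 = -0.299969
N(d₁) = 0.843563,  N(d₂) = 0.382100,  e^(−rT) = 0.876437
E₀ = V₀·N(d₁) − D·e^(−rT)·N(d₂)
   = 222.0295·0.843563 − 159.2441·0.876437·0.382100 = 133.967137
B₀ = V₀ − E₀ = 222.0295 − 133.967137 = 88.062363
spread = −(1/T)·ln(B₀/D) − r = −(1/9.6978)·ln(88.062363/159.2441) − 0.0136 = 0.04748530
in basis points: 0.04748530 × 10⁴ = 474.8530 bp

spread=474.8530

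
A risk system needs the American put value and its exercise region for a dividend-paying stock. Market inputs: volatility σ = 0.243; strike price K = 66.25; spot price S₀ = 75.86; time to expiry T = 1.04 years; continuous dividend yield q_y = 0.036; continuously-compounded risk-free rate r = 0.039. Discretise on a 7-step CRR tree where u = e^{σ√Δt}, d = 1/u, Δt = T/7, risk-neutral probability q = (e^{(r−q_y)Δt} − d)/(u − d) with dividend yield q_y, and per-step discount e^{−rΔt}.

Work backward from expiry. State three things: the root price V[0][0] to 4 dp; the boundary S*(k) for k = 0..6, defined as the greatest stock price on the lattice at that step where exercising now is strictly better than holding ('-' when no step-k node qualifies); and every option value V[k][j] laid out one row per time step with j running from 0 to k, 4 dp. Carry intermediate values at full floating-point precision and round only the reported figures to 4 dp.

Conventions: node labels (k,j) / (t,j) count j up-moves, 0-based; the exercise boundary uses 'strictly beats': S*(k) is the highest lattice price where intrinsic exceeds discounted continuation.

params: Δt=0.14857 u=1.09819 d=0.91059 q=0.47898 e^(-rΔt)=0.99422
t_7 payoffs: 26.8707 18.7577 8.9731 0.0000 0.0000 0.0000 0.0000 0.0000
t_6: node(6,0) S=43.2460 payoff=23.0040 vs cont=22.8520 → 23.0040 [stop]  node(6,1) S=52.1556 payoff=14.0944 vs cont=13.9898 → 14.0944 [stop]  node(6,2) S=62.9009 payoff=3.3491 vs cont=4.6482 → 4.6482 [wait]  node(6,3) S=75.8600 payoff=0.0000 vs cont=0.0000 → 0.0000 [wait]  node(6,4) S=91.4889 payoff=0.0000 vs cont=0.0000 → 0.0000 [wait]  node(6,5) S=110.3378 payoff=0.0000 vs cont=0.0000 → 0.0000 [wait]  node(6,6) S=133.0700 payoff=0.0000 vs cont=0.0000 → 0.0000 [wait]  ⇒ S*(6)=52.1556
t_5: node(5,0) S=47.4923 payoff=18.7577 vs cont=18.6282 → 18.7577 [stop]  node(5,1) S=57.2769 payoff=8.9731 vs cont=9.5146 → 9.5146 [wait]  node(5,2) S=69.0772 payoff=0.0000 vs cont=2.4078 → 2.4078 [wait]  node(5,3) S=83.3088 payoff=0.0000 vs cont=0.0000 → 0.0000 [wait]  node(5,4) S=100.4723 payoff=0.0000 vs cont=0.0000 → 0.0000 [wait]  node(5,5) S=121.1720 payoff=0.0000 vs cont=0.0000 → 0.0000 [wait]  ⇒ S*(5)=47.4923
t_4: node(4,0) S=52.1556 payoff=14.0944 vs cont=14.2476 → 14.2476 [wait]  node(4,1) S=62.9009 payoff=3.3491 vs cont=6.0753 → 6.0753 [wait]  node(4,2) S=75.8600 payoff=0.0000 vs cont=1.2473 → 1.2473 [wait]  node(4,3) S=91.4889 payoff=0.0000 vs cont=0.0000 → 0.0000 [wait]  node(4,4) S=110.3378 payoff=0.0000 vs cont=0.0000 → 0.0000 [wait]  ⇒ S*(4)=-
t_3: node(3,0) S=57.2769 payoff=8.9731 vs cont=10.2736 → 10.2736 [wait]  node(3,1) S=69.0772 payoff=0.0000 vs cont=3.7410 → 3.7410 [wait]  node(3,2) S=83.3088 payoff=0.0000 vs cont=0.6461 → 0.6461 [wait]  node(3,3) S=100.4723 payoff=0.0000 vs cont=0.0000 → 0.0000 [wait]  ⇒ S*(3)=-
t_2: node(2,0) S=62.9009 payoff=3.3491 vs cont=7.1034 → 7.1034 [wait]  node(2,1) S=75.8600 payoff=0.0000 vs cont=2.2456 → 2.2456 [wait]  node(2,2) S=91.4889 payoff=0.0000 vs cont=0.3347 → 0.3347 [wait]  ⇒ S*(2)=-
t_1: node(1,0) S=69.0772 payoff=0.0000 vs cont=4.7490 → 4.7490 [wait]  node(1,1) S=83.3088 payoff=0.0000 vs cont=1.3226 → 1.3226 [wait]  ⇒ S*(1)=-
t_0: node(0,0) S=75.8600 payoff=0.0000 vs cont=3.0899 → 3.0899 [wait]  ⇒ S*(0)=-

price = 3.0899
boundary = - - - - - 47.4923 52.1556
tree:
3.0899
4.7490 1.3226
7.1034 2.2456 0.3347
10.2736 3.7410 0.6461 0.0000
14.2476 6.0753 1.2473 0.0000 0.0000
18.7577 9.5146 2.4078 0.0000 0.0000 0.0000
23.0040 14.0944 4.6482 0.0000 0.0000 0.0000 0.0000
26.8707 18.7577 8.9731 0.0000 0.0000 0.0000 0.0000 0.0000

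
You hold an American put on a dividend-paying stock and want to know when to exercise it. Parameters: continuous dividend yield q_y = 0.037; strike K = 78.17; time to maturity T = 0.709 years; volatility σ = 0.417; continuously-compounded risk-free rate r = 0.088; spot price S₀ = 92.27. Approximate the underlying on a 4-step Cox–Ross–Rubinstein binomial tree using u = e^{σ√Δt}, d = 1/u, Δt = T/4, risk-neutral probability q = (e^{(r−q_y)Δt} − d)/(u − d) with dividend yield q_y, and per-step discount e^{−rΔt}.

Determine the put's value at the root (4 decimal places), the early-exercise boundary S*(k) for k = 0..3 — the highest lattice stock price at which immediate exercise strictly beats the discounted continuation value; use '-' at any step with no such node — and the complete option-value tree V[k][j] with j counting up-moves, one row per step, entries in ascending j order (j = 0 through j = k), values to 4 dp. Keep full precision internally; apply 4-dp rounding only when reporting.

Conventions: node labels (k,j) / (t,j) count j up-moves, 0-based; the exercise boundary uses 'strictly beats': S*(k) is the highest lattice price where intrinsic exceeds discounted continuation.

Δt=0.17725  u=1.19192  d=0.83899  q=0.48195  discount=0.98452
step 4 (expiry): payoffs max(K−S,0) = 32.4529 13.2214 0.0000 0.0000 0.0000
step 3: (k=3,j=0): S=54.4910, K−S=23.6790, hold=22.8254 ⇒ V=23.6790 exercise | (k=3,j=1): S=77.4132, K−S=0.7568, hold=6.7433 ⇒ V=6.7433 continue | (k=3,j=2): S=109.9780, K−S=0.0000, hold=0.0000 ⇒ V=0.0000 continue | (k=3,j=3): S=156.2416, K−S=0.0000, hold=0.0000 ⇒ V=0.0000 continue  boundary S*=54.4910
step 2: (k=2,j=0): S=64.9486, K−S=13.2214, hold=15.2767 ⇒ V=15.2767 continue | (k=2,j=1): S=92.2700, K−S=0.0000, hold=3.4393 ⇒ V=3.4393 continue | (k=2,j=2): S=131.0845, K−S=0.0000, hold=0.0000 ⇒ V=0.0000 continue  boundary S*=-
step 1: (k=1,j=0): S=77.4132, K−S=0.7568, hold=9.4235 ⇒ V=9.4235 continue | (k=1,j=1): S=109.9780, K−S=0.0000, hold=1.7541 ⇒ V=1.7541 continue  boundary S*=-
step 0: (k=0,j=0): S=92.2700, K−S=0.0000, hold=5.6386 ⇒ V=5.6386 continue  boundary S*=-

price = 5.6386
boundary = - - - 54.4910
tree:
5.6386
9.4235 1.7541
15.2767 3.4393 0.0000
23.6790 6.7433 0.0000 0.0000
32.4529 13.2214 0.0000 0.0000 0.0000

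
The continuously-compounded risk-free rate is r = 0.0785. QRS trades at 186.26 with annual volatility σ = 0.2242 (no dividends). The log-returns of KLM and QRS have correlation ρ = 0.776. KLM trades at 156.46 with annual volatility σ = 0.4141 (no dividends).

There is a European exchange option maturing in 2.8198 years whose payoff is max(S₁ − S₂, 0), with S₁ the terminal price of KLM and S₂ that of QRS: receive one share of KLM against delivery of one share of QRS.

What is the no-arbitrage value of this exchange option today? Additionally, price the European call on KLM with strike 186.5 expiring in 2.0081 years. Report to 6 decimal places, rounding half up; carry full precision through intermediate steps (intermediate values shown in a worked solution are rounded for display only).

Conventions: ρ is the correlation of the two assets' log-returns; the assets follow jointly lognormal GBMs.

σ_eff = √(σ₁² + σ₂² − 2ρσ₁σ₂) = √(0.4141² + 0.2242² − 2·0.776·0.4141·0.2242) = 0.278666
d₁ = (ln(S₁/S₂) + (q₂ − q₁ + σ_eff²/2)T) / (σ_eff√T) = (ln(156.46/186.26) + (0.0 − 0.0 + 0.038827)·2.8198) / 0.467944 = -0.138601
d₂ = d₁ − σ_eff√T = -0.138601 − 0.467944 = -0.606545
N(d₁) = 0.444883,  N(d₂) = 0.272077
V = S₁·e^{−q₁T}·N(d₁) − S₂·e^{−q₂T}·N(d₂) = 69.606338 − 50.676972 = 18.929367
[vanilla: KLM call K=186.5]
σ√T = 0.4141·√2.0081 = 0.586811
d₁ = (ln(S/K) + (r+σ²/2)T) / (σ√T) = (ln(156.46/186.5) + (0.0785+0.4141²/2)·2.0081) / 0.586811 = (-0.175631 + 0.329809) / 0.586811 = 0.262739
d₂ = d₁ − σ√T = 0.262739 − 0.586811 = -0.324071
e^{−rT} = 0.854161
N(d₁) = 0.603624,  N(d₂) = 0.372942
price = S·N(d₁) − K·e^{−rT}·N(d₂) = 94.443059 − 59.410047 = 35.033012

exchange price = 18.929367
price(KLM call K=186.5) = 35.033012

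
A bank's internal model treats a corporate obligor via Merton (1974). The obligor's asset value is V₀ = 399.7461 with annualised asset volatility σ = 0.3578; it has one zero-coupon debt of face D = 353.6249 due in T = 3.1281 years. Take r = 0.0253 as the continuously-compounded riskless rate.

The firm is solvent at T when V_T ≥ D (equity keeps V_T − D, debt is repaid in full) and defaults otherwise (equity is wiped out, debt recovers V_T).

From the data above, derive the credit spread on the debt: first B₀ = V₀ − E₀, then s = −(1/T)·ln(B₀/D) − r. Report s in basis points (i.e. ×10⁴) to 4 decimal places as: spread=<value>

Apply the equity-as-call identities (strike 353.6249, horizon 3.1281 years):
d₁ = [ln(V₀/D) + (r + σ²/2)T] / (σ√T)
   = [ln(399.7461/353.6249) + (0.0253 + 0.5·0.3578²)·3.1281] / (0.3578·√3.1281)
   = [0.122593 + 0.279372] / 0.632821 = 0.635195
d₂ = d₁ − σ√T = 0.635195 − 0.632821 = 0.002375
N(d₁) = 0.737350,  N(d₂) = 0.500947,  e^(−rT) = 0.923910
E₀ = V₀·N(d₁) − D·e^(−rT)·N(d₂)
   = 399.7461·0.737350 − 353.6249·0.923910·0.500947 = 131.084325
B₀ = V₀ − E₀ = 399.7461 − 131.084325 = 268.661775
spread = −(1/T)·ln(B₀/D) − r = −(1/3.1281)·ln(268.661775/353.6249) − 0.0253 = 0.06254358
in basis points: 0.06254358 × 10⁴ = 625.4358 bp

spread=625.4358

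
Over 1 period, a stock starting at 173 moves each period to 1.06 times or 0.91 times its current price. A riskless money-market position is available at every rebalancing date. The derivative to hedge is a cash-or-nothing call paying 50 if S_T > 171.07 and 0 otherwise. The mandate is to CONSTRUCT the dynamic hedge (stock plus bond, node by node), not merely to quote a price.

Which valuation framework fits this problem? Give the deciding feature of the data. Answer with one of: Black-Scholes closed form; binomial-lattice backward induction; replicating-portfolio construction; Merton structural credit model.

Key observation: the deliverable is the dynamic trading strategy on the 1-step tree (spot 173, moves 1.06 and 0.91), so the valuation must go through the node-by-node replicating-portfolio solve.

framework: replicating-portfolio construction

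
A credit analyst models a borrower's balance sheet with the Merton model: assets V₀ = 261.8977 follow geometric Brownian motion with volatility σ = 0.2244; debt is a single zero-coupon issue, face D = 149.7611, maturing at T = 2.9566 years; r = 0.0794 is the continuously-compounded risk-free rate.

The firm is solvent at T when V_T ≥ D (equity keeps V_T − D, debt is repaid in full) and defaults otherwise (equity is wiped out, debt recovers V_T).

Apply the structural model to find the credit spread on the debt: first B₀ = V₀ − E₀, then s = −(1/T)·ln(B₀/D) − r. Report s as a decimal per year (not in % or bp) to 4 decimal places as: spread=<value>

spread=0.0014

Equity is a call on the firm's assets struck at D = 149.7611:
d₁ = [ln(V₀/D) + (r + σ²/2)T] / (σ√T)
   = [ln(261.8977/149.7611) + (0.0794 + 0.5·0.2244²)·2.9566] / (0.2244·√2.9566)
   = [0.558913 + 0.309194] / 0.385851 = 2.249853
d₂ = d₁ − σ√T = 2.249853 − 0.385851 = 1.864002
N(d₁) = 0.987771,  N(d₂) = 0.968839,  e^(−rT) = 0.790765
E₀ = V₀·N(d₁) − D·e^(−rT)·N(d₂)
   = 261.8977·0.987771 − 149.7611·0.790765·0.968839 = 143.959263
B₀ = V₀ − E₀ = 261.8977 − 143.959263 = 117.938437
spread = −(1/T)·ln(B₀/D) − r = −(1/2.9566)·ln(117.938437/149.7611) − 0.0794 = 0.00139503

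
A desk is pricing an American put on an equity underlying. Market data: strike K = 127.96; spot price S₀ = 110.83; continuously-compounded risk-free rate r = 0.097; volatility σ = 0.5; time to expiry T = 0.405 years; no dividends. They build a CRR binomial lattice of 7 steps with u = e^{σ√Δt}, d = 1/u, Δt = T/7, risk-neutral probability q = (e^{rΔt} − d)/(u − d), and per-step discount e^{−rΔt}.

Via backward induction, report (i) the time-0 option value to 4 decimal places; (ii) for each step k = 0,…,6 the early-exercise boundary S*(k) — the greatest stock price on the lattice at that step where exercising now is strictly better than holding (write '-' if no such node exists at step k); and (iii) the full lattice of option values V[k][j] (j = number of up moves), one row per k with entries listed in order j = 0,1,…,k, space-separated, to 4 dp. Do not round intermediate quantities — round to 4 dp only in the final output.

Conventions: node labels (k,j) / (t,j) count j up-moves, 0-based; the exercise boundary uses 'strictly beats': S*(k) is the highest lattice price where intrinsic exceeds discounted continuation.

Δt=0.05786, u=1.12780, d=0.88668, q=0.49331, disc=e^(-rΔt)=0.99440
k=7 terminal: V=max(K-S,0) → 80.2031 67.2165 50.6986 29.6889 2.9661 0.0000 0.0000 0.0000
k=6: j=0 S=53.8602 intr=74.0998 cont=73.3837 V=74.0998[EX]; j=1 S=68.5064 intr=59.4536 cont=58.7375 V=59.4536[EX]; j=2 S=87.1353 intr=40.8247 cont=40.1086 V=40.8247[EX]; j=3 S=110.8300 intr=17.1300 cont=16.4139 V=17.1300[EX]; j=4 S=140.9680 intr=0.0000 cont=1.4945 V=1.4945[hold]; j=5 S=179.3013 intr=0.0000 cont=0.0000 V=0.0000[hold]; j=6 S=228.0587 intr=0.0000 cont=0.0000 V=0.0000[hold]  S*(6)=110.8300
k=5: j=0 S=60.7435 intr=67.2165 cont=66.5004 V=67.2165[EX]; j=1 S=77.2614 intr=50.6986 cont=49.9825 V=50.6986[EX]; j=2 S=98.2711 intr=29.6889 cont=28.9728 V=29.6889[EX]; j=3 S=124.9939 intr=2.9661 cont=9.3641 V=9.3641[hold]; j=4 S=158.9835 intr=0.0000 cont=0.7530 V=0.7530[hold]; j=5 S=202.2158 intr=0.0000 cont=0.0000 V=0.0000[hold]  S*(5)=98.2711
k=4: j=0 S=68.5064 intr=59.4536 cont=58.7375 V=59.4536[EX]; j=1 S=87.1353 intr=40.8247 cont=40.1086 V=40.8247[EX]; j=2 S=110.8300 intr=17.1300 cont=19.5524 V=19.5524[hold]; j=3 S=140.9680 intr=0.0000 cont=5.0875 V=5.0875[hold]; j=4 S=179.3013 intr=0.0000 cont=0.3794 V=0.3794[hold]  S*(4)=87.1353
k=3: j=0 S=77.2614 intr=50.6986 cont=49.9825 V=50.6986[EX]; j=1 S=98.2711 intr=29.6889 cont=30.1611 V=30.1611[hold]; j=2 S=124.9939 intr=2.9661 cont=12.3473 V=12.3473[hold]; j=3 S=158.9835 intr=0.0000 cont=2.7495 V=2.7495[hold]  S*(3)=77.2614
k=2: j=0 S=87.1353 intr=40.8247 cont=40.3402 V=40.8247[EX]; j=1 S=110.8300 intr=17.1300 cont=21.2537 V=21.2537[hold]; j=2 S=140.9680 intr=0.0000 cont=7.5700 V=7.5700[hold]  S*(2)=87.1353
k=1: j=0 S=98.2711 intr=29.6889 cont=30.9957 V=30.9957[hold]; j=1 S=124.9939 intr=2.9661 cont=14.4222 V=14.4222[hold]  S*(1)=-
k=0: j=0 S=110.8300 intr=17.1300 cont=22.6921 V=22.6921[hold]  S*(0)=-

price = 22.6921
boundary = - - 87.1353 77.2614 87.1353 98.2711 110.8300
tree:
22.6921
30.9957 14.4222
40.8247 21.2537 7.5700
50.6986 30.1611 12.3473 2.7495
59.4536 40.8247 19.5524 5.0875 0.3794
67.2165 50.6986 29.6889 9.3641 0.7530 0.0000
74.0998 59.4536 40.8247 17.1300 1.4945 0.0000 0.0000
80.2031 67.2165 50.6986 29.6889 2.9661 0.0000 0.0000 0.0000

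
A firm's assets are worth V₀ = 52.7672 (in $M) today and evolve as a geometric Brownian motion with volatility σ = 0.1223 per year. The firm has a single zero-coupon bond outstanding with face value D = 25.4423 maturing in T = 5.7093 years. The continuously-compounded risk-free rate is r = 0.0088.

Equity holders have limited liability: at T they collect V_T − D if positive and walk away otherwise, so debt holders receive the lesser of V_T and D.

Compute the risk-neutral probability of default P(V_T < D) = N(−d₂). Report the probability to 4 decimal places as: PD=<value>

PD=0.0058

Equity is a call on the firm's assets struck at D = 25.4423:
d₁ = [ln(V₀/D) + (r + σ²/2)T] / (σ√T)
   = [ln(52.7672/25.4423) + (0.0088 + 0.5·0.1223²)·5.7093] / (0.1223·√5.7093)
   = [0.729477 + 0.092940] / 0.292225 = 2.814322
d₂ = d₁ − σ√T = 2.814322 − 0.292225 = 2.522097
risk-neutral PD = N(−d₂) = N(-2.522097) = 0.005833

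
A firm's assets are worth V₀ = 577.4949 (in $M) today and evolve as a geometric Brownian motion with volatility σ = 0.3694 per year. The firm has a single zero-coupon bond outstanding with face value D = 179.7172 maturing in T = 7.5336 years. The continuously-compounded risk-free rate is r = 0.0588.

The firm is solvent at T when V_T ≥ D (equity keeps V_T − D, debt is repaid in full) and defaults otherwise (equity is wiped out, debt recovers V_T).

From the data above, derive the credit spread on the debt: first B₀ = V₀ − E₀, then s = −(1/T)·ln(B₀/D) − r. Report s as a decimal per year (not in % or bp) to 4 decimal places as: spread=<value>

spread=0.0067

Equity is a call on the firm's assets struck at D = 179.7172:
d₁ = [ln(V₀/D) + (r + σ²/2)T] / (σ√T)
   = [ln(577.4949/179.7172) + (0.0588 + 0.5·0.3694²)·7.5336] / (0.3694·√7.5336)
   = [1.167315 + 0.956979] / 1.013907 = 2.095157
d₂ = d₁ − σ√T = 2.095157 − 1.013907 = 1.081250
N(d₁) = 0.981921,  N(d₂) = 0.860207,  e^(−rT) = 0.642123
E₀ = V₀·N(d₁) − D·e^(−rT)·N(d₂)
   = 577.4949·0.981921 − 179.7172·0.642123·0.860207 = 467.786314
B₀ = V₀ − E₀ = 577.4949 − 467.786314 = 109.708586
spread = −(1/T)·ln(B₀/D) − r = −(1/7.5336)·ln(109.708586/179.7172) − 0.0588 = 0.00671408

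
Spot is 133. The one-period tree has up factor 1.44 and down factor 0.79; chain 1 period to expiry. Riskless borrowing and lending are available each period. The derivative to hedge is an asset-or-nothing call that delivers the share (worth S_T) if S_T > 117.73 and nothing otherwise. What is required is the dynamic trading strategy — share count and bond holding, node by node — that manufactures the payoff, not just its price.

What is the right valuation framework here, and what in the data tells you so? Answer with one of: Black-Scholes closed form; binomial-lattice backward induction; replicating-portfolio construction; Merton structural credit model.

Key observation: since the answer must list Δ and B at each node of the 1.44/0.79 lattice on 133, the replicating-portfolio method — solving the two-state system at every node — is the one that applies.

framework: replicating-portfolio construction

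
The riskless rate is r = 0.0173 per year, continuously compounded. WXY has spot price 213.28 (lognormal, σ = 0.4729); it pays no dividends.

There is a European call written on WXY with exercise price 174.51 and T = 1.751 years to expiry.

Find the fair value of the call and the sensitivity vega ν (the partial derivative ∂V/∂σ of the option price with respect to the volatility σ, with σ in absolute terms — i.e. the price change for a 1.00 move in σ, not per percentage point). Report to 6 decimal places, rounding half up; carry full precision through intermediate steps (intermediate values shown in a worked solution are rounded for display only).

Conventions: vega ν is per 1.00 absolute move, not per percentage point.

σ√T = 0.4729·√1.751 = 0.625767
d₁ = (ln(S/K) + (r+σ²/2)T) / (σ√T) = (ln(213.28/174.51) + (0.0173+0.4729²/2)·1.751) / 0.625767 = (0.200624 + 0.226084) / 0.625767 = 0.681896
d₂ = d₁ − σ√T = 0.681896 − 0.625767 = 0.056130
e^{−rT} = 0.970162
N(d₁) = 0.752348,  N(d₂) = 0.522381
Call price V = S·N(d₁) − K·e^{−rT}·N(d₂) = 160.460736 − 88.440616 = 72.020120
φ(d₁) = (1/√(2π))·e^{−d₁²/2} = 0.316184
ν = S·φ(d₁)·√T = 89.234654

price = 72.020120
ν = 89.234654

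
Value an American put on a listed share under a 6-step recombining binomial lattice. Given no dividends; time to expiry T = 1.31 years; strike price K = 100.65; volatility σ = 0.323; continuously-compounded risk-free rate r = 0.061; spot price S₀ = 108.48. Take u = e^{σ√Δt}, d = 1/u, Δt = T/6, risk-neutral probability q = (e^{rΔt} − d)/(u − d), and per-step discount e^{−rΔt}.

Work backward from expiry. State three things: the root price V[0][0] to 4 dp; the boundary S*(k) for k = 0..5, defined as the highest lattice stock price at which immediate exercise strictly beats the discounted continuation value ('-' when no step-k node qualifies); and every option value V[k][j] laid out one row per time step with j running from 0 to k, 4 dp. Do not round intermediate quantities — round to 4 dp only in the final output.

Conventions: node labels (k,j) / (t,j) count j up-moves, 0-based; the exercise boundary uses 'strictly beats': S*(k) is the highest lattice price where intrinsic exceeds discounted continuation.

price = 8.9142
boundary = - - - 68.9781 80.2153 68.9781
tree:
8.9142
14.1191 4.0806
21.6045 7.2021 1.1483
31.6719 12.3708 2.3585 0.0000
41.3349 20.4347 4.8441 0.0000 0.0000
49.6442 31.6719 9.9493 0.0000 0.0000 0.0000
56.7896 41.3349 20.4347 0.0000 0.0000 0.0000 0.0000

params: Δt=0.21833 u=1.16291 d=0.85991 q=0.50659 e^(-rΔt)=0.98677
t_6 payoffs: 56.7896 41.3349 20.4347 0.0000 0.0000 0.0000 0.0000
t_5: node(5,0) S=51.0058 payoff=49.6442 vs cont=48.3126 → 49.6442 [stop]  node(5,1) S=68.9781 payoff=31.6719 vs cont=30.3403 → 31.6719 [stop]  node(5,2) S=93.2832 payoff=7.3668 vs cont=9.9493 → 9.9493 [wait]  node(5,3) S=126.1525 payoff=0.0000 vs cont=0.0000 → 0.0000 [wait]  node(5,4) S=170.6035 payoff=0.0000 vs cont=0.0000 → 0.0000 [wait]  node(5,5) S=230.7173 payoff=0.0000 vs cont=0.0000 → 0.0000 [wait]  ⇒ S*(5)=68.9781
t_4: node(4,0) S=59.3151 payoff=41.3349 vs cont=40.0033 → 41.3349 [stop]  node(4,1) S=80.2153 payoff=20.4347 vs cont=20.3940 → 20.4347 [stop]  node(4,2) S=108.4800 payoff=0.0000 vs cont=4.8441 → 4.8441 [wait]  node(4,3) S=146.7040 payoff=0.0000 vs cont=0.0000 → 0.0000 [wait]  node(4,4) S=198.3965 payoff=0.0000 vs cont=0.0000 → 0.0000 [wait]  ⇒ S*(4)=80.2153
t_3: node(3,0) S=68.9781 payoff=31.6719 vs cont=30.3403 → 31.6719 [stop]  node(3,1) S=93.2832 payoff=7.3668 vs cont=12.3708 → 12.3708 [wait]  node(3,2) S=126.1525 payoff=0.0000 vs cont=2.3585 → 2.3585 [wait]  node(3,3) S=170.6035 payoff=0.0000 vs cont=0.0000 → 0.0000 [wait]  ⇒ S*(3)=68.9781
t_2: node(2,0) S=80.2153 payoff=20.4347 vs cont=21.6045 → 21.6045 [wait]  node(2,1) S=108.4800 payoff=0.0000 vs cont=7.2021 → 7.2021 [wait]  node(2,2) S=146.7040 payoff=0.0000 vs cont=1.1483 → 1.1483 [wait]  ⇒ S*(2)=-
t_1: node(1,0) S=93.2832 payoff=7.3668 vs cont=14.1191 → 14.1191 [wait]  node(1,1) S=126.1525 payoff=0.0000 vs cont=4.0806 → 4.0806 [wait]  ⇒ S*(1)=-
t_0: node(0,0) S=108.4800 payoff=0.0000 vs cont=8.9142 → 8.9142 [wait]  ⇒ S*(0)=-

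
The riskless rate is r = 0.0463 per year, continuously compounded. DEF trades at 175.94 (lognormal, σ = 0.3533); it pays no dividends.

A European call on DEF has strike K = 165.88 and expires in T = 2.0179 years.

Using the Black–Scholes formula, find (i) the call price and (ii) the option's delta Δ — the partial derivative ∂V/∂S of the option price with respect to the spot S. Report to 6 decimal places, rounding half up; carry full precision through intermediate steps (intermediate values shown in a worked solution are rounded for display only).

σ√T = 0.3533·√2.0179 = 0.501873
d₁ = (ln(S/K) + (r+σ²/2)T) / (σ√T) = (ln(175.94/165.88) + (0.0463+0.3533²/2)·2.0179) / 0.501873 = (0.058878 + 0.219367) / 0.501873 = 0.554414
d₂ = d₁ − σ√T = 0.554414 − 0.501873 = 0.052541
e^{−rT} = 0.910803
N(d₁) = 0.710352,  N(d₂) = 0.520951
Call price V = S·N(d₁) − K·e^{−rT}·N(d₂) = 124.979373 − 78.707409 = 46.271964
Δ = N(d₁) = 0.710352

price = 46.271964
Δ = 0.710352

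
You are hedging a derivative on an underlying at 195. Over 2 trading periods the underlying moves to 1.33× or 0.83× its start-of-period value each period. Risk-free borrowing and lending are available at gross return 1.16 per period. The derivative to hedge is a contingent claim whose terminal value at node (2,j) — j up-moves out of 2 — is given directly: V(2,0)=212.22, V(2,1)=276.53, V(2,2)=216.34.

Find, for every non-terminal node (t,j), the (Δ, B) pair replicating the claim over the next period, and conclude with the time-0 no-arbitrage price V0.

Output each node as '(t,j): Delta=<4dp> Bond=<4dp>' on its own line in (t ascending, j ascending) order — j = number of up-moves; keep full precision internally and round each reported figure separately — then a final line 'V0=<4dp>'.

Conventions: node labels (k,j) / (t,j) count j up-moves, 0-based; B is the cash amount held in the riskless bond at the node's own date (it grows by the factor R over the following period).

(0,0): Delta=-0.1579 Bond=211.2903
(1,0): Delta=0.7947 Bond=90.9184
(1,1): Delta=-0.4642 Bond=324.5219
V0=180.4972

Since d<R<u, set p* = (R−d)/(u−d) = 0.6600; price each node as the discounted p*-expectation of its children.
Payoffs at expiry: V(2,0)=212.2200, V(2,1)=276.5300, V(2,2)=216.3400
Node (1,0) S=161.8500: V=(p*·276.5300+(1−p*)·212.2200)/1.16=219.5384; Δ=(276.5300−212.2200)/(215.2605−134.3355)=0.7947; B=V−Δ·S=90.9184
Node (1,1) S=259.3500: V=(p*·216.3400+(1−p*)·276.5300)/1.16=204.1419; Δ=(216.3400−276.5300)/(344.9355−215.2605)=-0.4642; B=V−Δ·S=324.5219
Node (0,0) S=195.0000: V=(p*·204.1419+(1−p*)·219.5384)/1.16=180.4972; Δ=(204.1419−219.5384)/(259.3500−161.8500)=-0.1579; B=V−Δ·S=211.2903
Verification: the root portfolio costs Δ(0,0)·S0 + B(0,0) = 180.4972, matching V0.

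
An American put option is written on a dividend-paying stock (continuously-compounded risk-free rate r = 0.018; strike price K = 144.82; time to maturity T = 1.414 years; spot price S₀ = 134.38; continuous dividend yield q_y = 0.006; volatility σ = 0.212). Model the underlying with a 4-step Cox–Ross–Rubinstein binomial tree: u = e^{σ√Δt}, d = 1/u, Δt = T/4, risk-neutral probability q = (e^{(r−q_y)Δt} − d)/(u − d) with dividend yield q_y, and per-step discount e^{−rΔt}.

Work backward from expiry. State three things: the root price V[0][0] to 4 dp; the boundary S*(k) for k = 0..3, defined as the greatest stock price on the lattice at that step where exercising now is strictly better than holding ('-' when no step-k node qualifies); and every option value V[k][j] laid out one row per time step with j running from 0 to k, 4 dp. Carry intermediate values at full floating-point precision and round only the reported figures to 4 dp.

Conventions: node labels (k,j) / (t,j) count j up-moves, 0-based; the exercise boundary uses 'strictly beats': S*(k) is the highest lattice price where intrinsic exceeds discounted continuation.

price = 19.1137
boundary = - - 104.4364 118.4659
tree:
19.1137
28.3930 9.5255
40.3836 16.0519 2.7302
52.7516 26.3541 5.3389 0.0000
63.6549 40.3836 10.4400 0.0000 0.0000

Δt=0.35350  u=1.13433  d=0.88157  q=0.48535  discount=0.99366
step 4 (expiry): payoffs max(K−S,0) = 63.6549 40.3836 10.4400 0.0000 0.0000
step 3: (k=3,j=0): S=92.0684, K−S=52.7516, hold=52.0281 ⇒ V=52.7516 exercise | (k=3,j=1): S=118.4659, K−S=26.3541, hold=25.6865 ⇒ V=26.3541 exercise | (k=3,j=2): S=152.4319, K−S=0.0000, hold=5.3389 ⇒ V=5.3389 continue | (k=3,j=3): S=196.1365, K−S=0.0000, hold=0.0000 ⇒ V=0.0000 continue  boundary S*=118.4659
step 2: (k=2,j=0): S=104.4364, K−S=40.3836, hold=39.6863 ⇒ V=40.3836 exercise | (k=2,j=1): S=134.3800, K−S=10.4400, hold=16.0519 ⇒ V=16.0519 continue | (k=2,j=2): S=172.9088, K−S=0.0000, hold=2.7302 ⇒ V=2.7302 continue  boundary S*=104.4364
step 1: (k=1,j=0): S=118.4659, K−S=26.3541, hold=28.3930 ⇒ V=28.3930 continue | (k=1,j=1): S=152.4319, K−S=0.0000, hold=9.5255 ⇒ V=9.5255 continue  boundary S*=-
step 0: (k=0,j=0): S=134.3800, K−S=10.4400, hold=19.1137 ⇒ V=19.1137 continue  boundary S*=-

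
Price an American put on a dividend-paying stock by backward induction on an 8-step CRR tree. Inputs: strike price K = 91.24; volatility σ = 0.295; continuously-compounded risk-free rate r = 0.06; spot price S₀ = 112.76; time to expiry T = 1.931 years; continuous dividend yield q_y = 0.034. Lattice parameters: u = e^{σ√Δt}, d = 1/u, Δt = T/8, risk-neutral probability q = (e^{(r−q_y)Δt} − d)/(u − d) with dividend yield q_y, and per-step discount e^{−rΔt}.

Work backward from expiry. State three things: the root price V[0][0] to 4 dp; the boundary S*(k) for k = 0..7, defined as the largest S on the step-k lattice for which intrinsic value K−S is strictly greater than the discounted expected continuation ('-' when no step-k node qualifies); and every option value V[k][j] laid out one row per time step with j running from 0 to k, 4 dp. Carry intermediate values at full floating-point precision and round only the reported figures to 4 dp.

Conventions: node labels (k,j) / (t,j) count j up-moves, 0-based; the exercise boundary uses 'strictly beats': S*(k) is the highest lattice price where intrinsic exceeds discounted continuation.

price = 6.4786
boundary = - - - - 63.1510 54.6307 63.1510 73.0002
tree:
6.4786
9.7600 3.1955
14.3346 5.2049 1.1619
20.4288 8.3064 2.0742 0.2299
28.0890 12.9239 3.6622 0.4534 0.0000
36.6093 19.4667 6.3779 0.8940 0.0000 0.0000
43.9801 28.0890 10.9133 1.7629 0.0000 0.0000 0.0000
50.3564 36.6093 18.2398 3.4761 0.0000 0.0000 0.0000 0.0000
55.8724 43.9801 28.0890 6.8545 0.0000 0.0000 0.0000 0.0000 0.0000

Δt=0.24138  u=1.15596  d=0.86508  q=0.48547  discount=0.98562
step 8 (expiry): payoffs max(K−S,0) = 55.8724 43.9801 28.0890 6.8545 0.0000 0.0000 0.0000 0.0000 0.0000
step 7: (k=7,j=0): S=40.8836, K−S=50.3564, hold=49.3787 ⇒ V=50.3564 exercise | (k=7,j=1): S=54.6307, K−S=36.6093, hold=35.7440 ⇒ V=36.6093 exercise | (k=7,j=2): S=73.0002, K−S=18.2398, hold=17.5246 ⇒ V=18.2398 exercise | (k=7,j=3): S=97.5464, K−S=0.0000, hold=3.4761 ⇒ V=3.4761 continue | (k=7,j=4): S=130.3463, K−S=0.0000, hold=0.0000 ⇒ V=0.0000 continue | (k=7,j=5): S=174.1752, K−S=0.0000, hold=0.0000 ⇒ V=0.0000 continue | (k=7,j=6): S=232.7414, K−S=0.0000, hold=0.0000 ⇒ V=0.0000 continue | (k=7,j=7): S=311.0006, K−S=0.0000, hold=0.0000 ⇒ V=0.0000 continue  boundary S*=73.0002
step 6: (k=6,j=0): S=47.2599, K−S=43.9801, hold=43.0545 ⇒ V=43.9801 exercise | (k=6,j=1): S=63.1510, K−S=28.0890, hold=27.2933 ⇒ V=28.0890 exercise | (k=6,j=2): S=84.3855, K−S=6.8545, hold=10.9133 ⇒ V=10.9133 continue | (k=6,j=3): S=112.7600, K−S=0.0000, hold=1.7629 ⇒ V=1.7629 continue | (k=6,j=4): S=150.6755, K−S=0.0000, hold=0.0000 ⇒ V=0.0000 continue | (k=6,j=5): S=201.3400, K−S=0.0000, hold=0.0000 ⇒ V=0.0000 continue | (k=6,j=6): S=269.0404, K−S=0.0000, hold=0.0000 ⇒ V=0.0000 continue  boundary S*=63.1510
step 5: (k=5,j=0): S=54.6307, K−S=36.6093, hold=35.7440 ⇒ V=36.6093 exercise | (k=5,j=1): S=73.0002, K−S=18.2398, hold=19.4667 ⇒ V=19.4667 continue | (k=5,j=2): S=97.5464, K−S=0.0000, hold=6.3779 ⇒ V=6.3779 continue | (k=5,j=3): S=130.3463, K−S=0.0000, hold=0.8940 ⇒ V=0.8940 continue | (k=5,j=4): S=174.1752, K−S=0.0000, hold=0.0000 ⇒ V=0.0000 continue | (k=5,j=5): S=232.7414, K−S=0.0000, hold=0.0000 ⇒ V=0.0000 continue  boundary S*=54.6307
step 4: (k=4,j=0): S=63.1510, K−S=28.0890, hold=27.8803 ⇒ V=28.0890 exercise | (k=4,j=1): S=84.3855, K−S=6.8545, hold=12.9239 ⇒ V=12.9239 continue | (k=4,j=2): S=112.7600, K−S=0.0000, hold=3.6622 ⇒ V=3.6622 continue | (k=4,j=3): S=150.6755, K−S=0.0000, hold=0.4534 ⇒ V=0.4534 continue | (k=4,j=4): S=201.3400, K−S=0.0000, hold=0.0000 ⇒ V=0.0000 continue  boundary S*=63.1510
step 3: (k=3,j=0): S=73.0002, K−S=18.2398, hold=20.4288 ⇒ V=20.4288 continue | (k=3,j=1): S=97.5464, K−S=0.0000, hold=8.3064 ⇒ V=8.3064 continue | (k=3,j=2): S=130.3463, K−S=0.0000, hold=2.0742 ⇒ V=2.0742 continue | (k=3,j=3): S=174.1752, K−S=0.0000, hold=0.2299 ⇒ V=0.2299 continue  boundary S*=-
step 2: (k=2,j=0): S=84.3855, K−S=6.8545, hold=14.3346 ⇒ V=14.3346 continue | (k=2,j=1): S=112.7600, K−S=0.0000, hold=5.2049 ⇒ V=5.2049 continue | (k=2,j=2): S=150.6755, K−S=0.0000, hold=1.1619 ⇒ V=1.1619 continue  boundary S*=-
step 1: (k=1,j=0): S=97.5464, K−S=0.0000, hold=9.7600 ⇒ V=9.7600 continue | (k=1,j=1): S=130.3463, K−S=0.0000, hold=3.1955 ⇒ V=3.1955 continue  boundary S*=-
step 0: (k=0,j=0): S=112.7600, K−S=0.0000, hold=6.4786 ⇒ V=6.4786 continue  boundary S*=-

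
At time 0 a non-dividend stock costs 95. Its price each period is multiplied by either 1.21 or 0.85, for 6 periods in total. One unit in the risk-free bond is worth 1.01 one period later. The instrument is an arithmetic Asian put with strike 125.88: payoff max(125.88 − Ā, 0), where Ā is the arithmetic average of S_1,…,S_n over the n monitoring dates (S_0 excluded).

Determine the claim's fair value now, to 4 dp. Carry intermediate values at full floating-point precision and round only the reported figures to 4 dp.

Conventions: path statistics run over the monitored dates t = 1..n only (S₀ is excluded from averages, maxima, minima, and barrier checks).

price = 29.1742

Under the martingale measure an up-move has probability p* = 0.4444; value the claim as the probability-weighted average of per-path payoffs, discounted 6 periods at R = 1.01.
Enumerate all 2^6 = 64 price paths (U = up ×1.21, D = down ×0.85); each path with k up-moves has probability p*^k·(1−p*)^(6−k).
DDDDDD: Ā=55.8835, payoff=69.9965, prob=0.029401
UDDDDD: Ā=79.5518, payoff=46.3282, prob=0.023521
DUDDDD: Ā=73.8518, payoff=52.0282, prob=0.023521
UUDDDD: Ā=105.1303, payoff=20.7497, prob=0.018817
DDUDDD: Ā=69.0068, payoff=56.8732, prob=0.023521
UDUDDD: Ā=98.2333, payoff=27.6467, prob=0.018817
DUUDDD: Ā=92.5333, payoff=33.3467, prob=0.018817
UUUDDD: Ā=131.7238, payoff=0.0000, prob=0.015053
DDDUDD: Ā=64.8886, payoff=60.9914, prob=0.023521
UDDUDD: Ā=92.3708, payoff=33.5092, prob=0.018817
DUDUDD: Ā=86.6708, payoff=39.2092, prob=0.018817
UUDUDD: Ā=123.3785, payoff=2.5015, prob=0.015053
DDUUDD: Ā=81.8258, payoff=44.0542, prob=0.018817
UDUUDD: Ā=116.4815, payoff=9.3985, prob=0.015053
DUUUDD: Ā=110.7815, payoff=15.0985, prob=0.015053
UUUUDD: Ā=157.7007, payoff=0.0000, prob=0.012043
DDDDUD: Ā=61.3881, payoff=64.4919, prob=0.023521
UDDDUD: Ā=87.3877, payoff=38.4923, prob=0.018817
DUDDUD: Ā=81.6877, payoff=44.1923, prob=0.018817
UUDDUD: Ā=116.2849, payoff=9.5951, prob=0.015053
DDUDUD: Ā=76.8427, payoff=49.0373, prob=0.018817
UDUDUD: Ā=109.3879, payoff=16.4921, prob=0.015053
DUUDUD: Ā=103.6879, payoff=22.1921, prob=0.015053
UUUDUD: Ā=147.6028, payoff=0.0000, prob=0.012043
DDDUUD: Ā=72.7245, payoff=53.1555, prob=0.018817
UDDUUD: Ā=103.5255, payoff=22.3545, prob=0.015053
DUDUUD: Ā=97.8255, payoff=28.0545, prob=0.015053
UUDUUD: Ā=139.2574, payoff=0.0000, prob=0.012043
DDUUUD: Ā=92.9805, payoff=32.8995, prob=0.015053
UDUUUD: Ā=132.3604, payoff=0.0000, prob=0.012043
DUUUUD: Ā=126.6604, payoff=0.0000, prob=0.012043
UUUUUD: Ā=180.3048, payoff=0.0000, prob=0.009634
DDDDDU: Ā=58.4126, payoff=67.4674, prob=0.023521
UDDDDU: Ā=83.1521, payoff=42.7279, prob=0.018817
DUDDDU: Ā=77.4521, payoff=48.4279, prob=0.018817
UUDDDU: Ā=110.2554, payoff=15.6246, prob=0.015053
DDUDDU: Ā=72.6071, payoff=53.2729, prob=0.018817
UDUDDU: Ā=103.3584, payoff=22.5216, prob=0.015053
DUUDDU: Ā=97.6584, payoff=28.2216, prob=0.015053
UUUDDU: Ā=139.0196, payoff=0.0000, prob=0.012043
DDDUDU: Ā=68.4889, payoff=57.3911, prob=0.018817
UDDUDU: Ā=97.4959, payoff=28.3841, prob=0.015053
DUDUDU: Ā=91.7959, payoff=34.0841, prob=0.015053
UUDUDU: Ā=130.6742, payoff=0.0000, prob=0.012043
DDUUDU: Ā=86.9509, payoff=38.9291, prob=0.015053
UDUUDU: Ā=123.7772, payoff=2.1028, prob=0.012043
DUUUDU: Ā=118.0772, payoff=7.8028, prob=0.012043
UUUUDU: Ā=168.0864, payoff=0.0000, prob=0.009634
DDDDUU: Ā=64.9884, payoff=60.8916, prob=0.018817
UDDDUU: Ā=92.5128, payoff=33.3672, prob=0.015053
DUDDUU: Ā=86.8128, payoff=39.0672, prob=0.015053
UUDDUU: Ā=123.5806, payoff=2.2994, prob=0.012043
DDUDUU: Ā=81.9678, payoff=43.9122, prob=0.015053
UDUDUU: Ā=116.6836, payoff=9.1964, prob=0.012043
DUUDUU: Ā=110.9836, payoff=14.8964, prob=0.012043
UUUDUU: Ā=157.9885, payoff=0.0000, prob=0.009634
DDDUUU: Ā=77.8496, payoff=48.0304, prob=0.015053
UDDUUU: Ā=110.8212, payoff=15.0588, prob=0.012043
DUDUUU: Ā=105.1212, payoff=20.7588, prob=0.012043
UUDUUU: Ā=149.6431, payoff=0.0000, prob=0.009634
DDUUUU: Ā=100.2762, payoff=25.6038, prob=0.012043
UDUUUU: Ā=142.7461, payoff=0.0000, prob=0.009634
DUUUUU: Ā=137.0461, payoff=0.0000, prob=0.009634
UUUUUU: Ā=195.0892, payoff=0.0000, prob=0.007707
Price = Σ prob·payoff / R^6 = 30.969044 / 1.061520 = 29.1742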